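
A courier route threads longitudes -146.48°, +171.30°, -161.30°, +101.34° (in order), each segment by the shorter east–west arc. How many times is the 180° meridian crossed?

Leg 1: -146.48° → +171.30°, shortest Δλ = -42.22° (west) — crosses 180°.
Leg 2: +171.30° → -161.30°, shortest Δλ = 27.4° (east) — crosses 180°.
Leg 3: -161.30° → +101.34°, shortest Δλ = -97.36° (west) — crosses 180°.
Total crossings: 3.

3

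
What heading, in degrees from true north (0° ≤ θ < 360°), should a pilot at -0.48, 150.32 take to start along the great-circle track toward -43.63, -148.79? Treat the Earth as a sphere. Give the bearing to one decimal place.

Δλ = -148.79 − 150.32 = -299.11°; wrapped into (−180°, 180°]: 60.89°.
θ = atan2( sin Δλ · cos φ₂ , cos φ₁ · sin φ₂ − sin φ₁ · cos φ₂ · cos Δλ )
  = atan2(0.63238, -0.68702) = 137.371° → normalised to [0°, 360°): 137.371°.

137.4°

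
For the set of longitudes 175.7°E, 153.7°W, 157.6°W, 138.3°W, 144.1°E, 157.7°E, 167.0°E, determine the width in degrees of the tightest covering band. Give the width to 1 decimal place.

Sort the longitudes: -157.6°, -153.7°, -138.3°, +144.1°, +157.7°, +167.0°, +175.7°.
Eastward gaps between consecutive values (wrapping around): 3.9°, 15.4°, 282.4°, 13.6°, 9.3°, 8.7°, 26.7°.
Largest gap = 282.4° ⇒ minimal covering band is its complement: 360° − 282.4° = 77.6°.
Band runs from +144.1° eastward to -138.3°, crossing the antimeridian.

77.6°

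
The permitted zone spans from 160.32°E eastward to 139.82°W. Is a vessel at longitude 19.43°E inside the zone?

No

Band width going east from +160.32° to -139.82°: ((-139.82 − 160.32) mod 360) = 59.86°.
Offset of +19.43° east of the west edge: ((19.43 − 160.32) mod 360) = 219.11°.
219.11° > 59.86° ⇒ outside.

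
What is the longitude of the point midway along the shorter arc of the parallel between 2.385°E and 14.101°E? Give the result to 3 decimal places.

Signed shortest Δλ from +2.385° to +14.101° is +11.716°.
Midpoint longitude = +2.385° + (+11.716°)/2 = +2.385° + 5.858° = +8.243°.

8.243°E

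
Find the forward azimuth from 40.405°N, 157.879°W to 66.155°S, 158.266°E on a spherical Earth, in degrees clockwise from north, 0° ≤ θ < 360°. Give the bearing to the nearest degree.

Δλ = 158.266 − -157.879 = 316.145°; wrapped into (−180°, 180°]: -43.855°.
θ = atan2( sin Δλ · cos φ₂ , cos φ₁ · sin φ₂ − sin φ₁ · cos φ₂ · cos Δλ )
  = atan2(-0.28009, -0.88544) = -162.446° → normalised to [0°, 360°): 197.554°.

198°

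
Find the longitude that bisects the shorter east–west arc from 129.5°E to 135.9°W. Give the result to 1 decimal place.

176.8°E

Signed shortest Δλ from +129.5° to -135.9° is +94.6°.
Midpoint longitude = +129.5° + (+94.6°)/2 = +129.5° + 47.3° = +176.8°.
(The naïve average (+129.5 + -135.9)/2 = -3.2° is on the wrong side of the globe.)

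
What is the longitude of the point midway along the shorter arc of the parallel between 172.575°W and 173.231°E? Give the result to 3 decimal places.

Signed shortest Δλ from -172.575° to +173.231° is -14.194°.
Midpoint longitude = -172.575° + (-14.194°)/2 = -172.575° − 7.097° = -179.672°.
(The naïve average (-172.575 + +173.231)/2 = 0.328° is on the wrong side of the globe.)

179.672°W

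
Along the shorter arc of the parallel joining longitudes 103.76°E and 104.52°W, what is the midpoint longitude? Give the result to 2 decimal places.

179.62°E

Signed shortest Δλ from +103.76° to -104.52° is +151.72°.
Midpoint longitude = +103.76° + (+151.72°)/2 = +103.76° + 75.86° = +179.62°.
(The naïve average (+103.76 + -104.52)/2 = -0.38° is on the wrong side of the globe.)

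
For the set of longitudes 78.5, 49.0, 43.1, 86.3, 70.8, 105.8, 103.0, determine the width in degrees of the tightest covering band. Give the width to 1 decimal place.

62.7°

Sort the longitudes: +43.1°, +49.0°, +70.8°, +78.5°, +86.3°, +103.0°, +105.8°.
Eastward gaps between consecutive values (wrapping around): 5.9°, 21.8°, 7.7°, 7.8°, 16.7°, 2.8°, 297.3°.
Largest gap = 297.3° ⇒ minimal covering band is its complement: 360° − 297.3° = 62.7°.
Band runs from +43.1° eastward to +105.8°.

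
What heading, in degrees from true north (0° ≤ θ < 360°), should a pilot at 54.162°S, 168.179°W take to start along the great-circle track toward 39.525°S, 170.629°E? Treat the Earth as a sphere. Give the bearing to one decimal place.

307.0°

Δλ = 170.629 − -168.179 = 338.808°; wrapped into (−180°, 180°]: -21.192°.
θ = atan2( sin Δλ · cos φ₂ , cos φ₁ · sin φ₂ − sin φ₁ · cos φ₂ · cos Δλ )
  = atan2(-0.27884, 0.21041) = -52.962° → normalised to [0°, 360°): 307.038°.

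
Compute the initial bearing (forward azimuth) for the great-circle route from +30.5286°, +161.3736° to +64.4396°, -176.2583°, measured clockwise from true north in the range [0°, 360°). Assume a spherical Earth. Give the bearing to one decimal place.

16.0°

Δλ = -176.2583 − 161.3736 = -337.6319°; wrapped into (−180°, 180°]: 22.3681°.
θ = atan2( sin Δλ · cos φ₂ , cos φ₁ · sin φ₂ − sin φ₁ · cos φ₂ · cos Δλ )
  = atan2(0.16420, 0.57440) = 15.953° → normalised to [0°, 360°): 15.953°.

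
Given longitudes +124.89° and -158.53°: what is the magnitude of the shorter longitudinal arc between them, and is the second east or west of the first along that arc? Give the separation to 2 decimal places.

Raw difference: -158.53 − 124.89 = -283.42°.
Normalise into (−180°, 180°]: -283.42° + 360° = 76.58°.
Positive ⇒ the second point lies to the east; separation 76.58°.

76.58° east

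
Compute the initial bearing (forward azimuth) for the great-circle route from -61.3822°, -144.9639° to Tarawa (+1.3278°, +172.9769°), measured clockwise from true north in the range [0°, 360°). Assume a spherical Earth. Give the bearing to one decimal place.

314.7°

Δλ = 172.9769 − -144.9639 = 317.9408°; wrapped into (−180°, 180°]: -42.0592°.
θ = atan2( sin Δλ · cos φ₂ , cos φ₁ · sin φ₂ − sin φ₁ · cos φ₂ · cos Δλ )
  = atan2(-0.66972, 0.66267) = -45.303° → normalised to [0°, 360°): 314.697°.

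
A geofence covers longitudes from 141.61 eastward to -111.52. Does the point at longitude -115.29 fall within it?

Band width going east from +141.61° to -111.52°: ((-111.52 − 141.61) mod 360) = 106.87°.
Offset of -115.29° east of the west edge: ((-115.29 − 141.61) mod 360) = 103.10°.
103.10° ≤ 106.87° ⇒ inside.

Yes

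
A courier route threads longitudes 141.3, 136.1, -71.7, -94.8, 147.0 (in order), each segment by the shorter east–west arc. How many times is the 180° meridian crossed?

2

Leg 1: +141.3° → +136.1°, shortest Δλ = -5.2° (west) — does not cross 180°.
Leg 2: +136.1° → -71.7°, shortest Δλ = 152.2° (east) — crosses 180°.
Leg 3: -71.7° → -94.8°, shortest Δλ = -23.1° (west) — does not cross 180°.
Leg 4: -94.8° → +147.0°, shortest Δλ = -118.2° (west) — crosses 180°.
Total crossings: 2.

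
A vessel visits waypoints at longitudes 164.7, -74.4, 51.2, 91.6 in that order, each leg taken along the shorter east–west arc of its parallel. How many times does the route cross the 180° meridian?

Leg 1: +164.7° → -74.4°, shortest Δλ = 120.9° (east) — crosses 180°.
Leg 2: -74.4° → +51.2°, shortest Δλ = 125.6° (east) — does not cross 180°.
Leg 3: +51.2° → +91.6°, shortest Δλ = 40.4° (east) — does not cross 180°.
Total crossings: 1.

1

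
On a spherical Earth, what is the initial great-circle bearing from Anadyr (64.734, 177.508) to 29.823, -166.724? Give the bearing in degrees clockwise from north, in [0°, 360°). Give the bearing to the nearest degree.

Δλ = -166.724 − 177.508 = -344.232°; wrapped into (−180°, 180°]: 15.768°.
θ = atan2( sin Δλ · cos φ₂ , cos φ₁ · sin φ₂ − sin φ₁ · cos φ₂ · cos Δλ )
  = atan2(0.23575, -0.54278) = 156.522° → normalised to [0°, 360°): 156.522°.

157°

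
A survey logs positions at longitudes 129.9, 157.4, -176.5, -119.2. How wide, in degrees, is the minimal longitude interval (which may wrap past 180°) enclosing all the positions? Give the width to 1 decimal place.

110.9°

Sort the longitudes: -176.5°, -119.2°, +129.9°, +157.4°.
Eastward gaps between consecutive values (wrapping around): 57.3°, 249.1°, 27.5°, 26.1°.
Largest gap = 249.1° ⇒ minimal covering band is its complement: 360° − 249.1° = 110.9°.
Band runs from +129.9° eastward to -119.2°, crossing the antimeridian.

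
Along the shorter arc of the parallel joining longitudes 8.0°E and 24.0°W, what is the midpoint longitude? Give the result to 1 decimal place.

Signed shortest Δλ from +8.0° to -24.0° is -32.0°.
Midpoint longitude = +8.0° + (-32.0°)/2 = +8.0° − 16.0° = -8.0°.

8.0°W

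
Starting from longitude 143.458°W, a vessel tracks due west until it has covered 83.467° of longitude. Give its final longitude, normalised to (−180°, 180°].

Start at -143.458°; shift −83.467° → -226.925°.
-226.925° lies outside (−180°, 180°]; add 360° → +133.075°.

133.075°E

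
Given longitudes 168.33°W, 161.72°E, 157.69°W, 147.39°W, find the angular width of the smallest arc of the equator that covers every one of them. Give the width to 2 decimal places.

50.89°

Sort the longitudes: -168.33°, -157.69°, -147.39°, +161.72°.
Eastward gaps between consecutive values (wrapping around): 10.64°, 10.30°, 309.11°, 29.95°.
Largest gap = 309.11° ⇒ minimal covering band is its complement: 360° − 309.11° = 50.89°.
Band runs from +161.72° eastward to -147.39°, crossing the antimeridian.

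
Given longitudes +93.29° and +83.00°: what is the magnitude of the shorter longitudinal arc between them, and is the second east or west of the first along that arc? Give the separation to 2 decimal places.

10.29° west

Raw difference: 83.00 − 93.29 = -10.29°.
Normalise into (−180°, 180°]: -10.29° stays -10.29°.
Negative ⇒ the second point lies to the west; separation 10.29°.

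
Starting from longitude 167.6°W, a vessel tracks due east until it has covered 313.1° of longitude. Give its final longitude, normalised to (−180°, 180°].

Start at -167.6°; shift +313.1° → +145.5°.
+145.5° already lies in (−180°, 180°].

145.5°E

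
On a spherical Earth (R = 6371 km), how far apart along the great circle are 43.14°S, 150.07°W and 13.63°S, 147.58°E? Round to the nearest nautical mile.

3641 nmi

Δλ = 147.58 − -150.07 = 297.65°; wrapped into (−180°, 180°]: -62.35°.
Δφ = -13.63 − -43.14 = 29.51°.
a = sin²(Δφ/2) + cos φ₁ · cos φ₂ · sin²(Δλ/2) = 0.254889.
c = 2·atan2(√a, √(1−a)) = 1.05845 rad → d = 6371·c ≈ 6743.40 km ≈ 3641.14 nmi.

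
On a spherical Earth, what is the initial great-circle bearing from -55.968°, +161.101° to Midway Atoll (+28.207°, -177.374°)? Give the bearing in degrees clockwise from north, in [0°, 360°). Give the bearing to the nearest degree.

19°

Δλ = -177.374 − 161.101 = -338.475°; wrapped into (−180°, 180°]: 21.525°.
θ = atan2( sin Δλ · cos φ₂ , cos φ₁ · sin φ₂ − sin φ₁ · cos φ₂ · cos Δλ )
  = atan2(0.32334, 0.94390) = 18.909° → normalised to [0°, 360°): 18.909°.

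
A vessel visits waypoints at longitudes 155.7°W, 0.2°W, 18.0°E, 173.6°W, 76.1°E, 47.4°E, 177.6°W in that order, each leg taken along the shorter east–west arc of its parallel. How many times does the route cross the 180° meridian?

3

Leg 1: -155.7° → -0.2°, shortest Δλ = 155.5° (east) — does not cross 180°.
Leg 2: -0.2° → +18.0°, shortest Δλ = 18.2° (east) — does not cross 180°.
Leg 3: +18.0° → -173.6°, shortest Δλ = 168.4° (east) — crosses 180°.
Leg 4: -173.6° → +76.1°, shortest Δλ = -110.3° (west) — crosses 180°.
Leg 5: +76.1° → +47.4°, shortest Δλ = -28.7° (west) — does not cross 180°.
Leg 6: +47.4° → -177.6°, shortest Δλ = 135.0° (east) — crosses 180°.
Total crossings: 3.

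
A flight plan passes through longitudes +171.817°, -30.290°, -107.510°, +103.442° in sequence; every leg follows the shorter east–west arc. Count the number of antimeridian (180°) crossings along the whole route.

Leg 1: +171.817° → -30.290°, shortest Δλ = 157.893° (east) — crosses 180°.
Leg 2: -30.290° → -107.510°, shortest Δλ = -77.22° (west) — does not cross 180°.
Leg 3: -107.510° → +103.442°, shortest Δλ = -149.048° (west) — crosses 180°.
Total crossings: 2.

2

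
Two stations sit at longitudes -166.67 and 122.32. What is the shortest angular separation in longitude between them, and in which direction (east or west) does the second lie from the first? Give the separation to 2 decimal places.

71.01° west

Raw difference: 122.32 − -166.67 = 288.99°.
Normalise into (−180°, 180°]: 288.99° − 360° = -71.01°.
Negative ⇒ the second point lies to the west; separation 71.01°.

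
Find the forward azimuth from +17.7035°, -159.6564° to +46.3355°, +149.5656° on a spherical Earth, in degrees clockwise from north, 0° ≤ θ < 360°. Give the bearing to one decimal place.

Δλ = 149.5656 − -159.6564 = 309.2220°; wrapped into (−180°, 180°]: -50.7780°.
θ = atan2( sin Δλ · cos φ₂ , cos φ₁ · sin φ₂ − sin φ₁ · cos φ₂ · cos Δλ )
  = atan2(-0.53488, 0.55638) = -43.871° → normalised to [0°, 360°): 316.129°.

316.1°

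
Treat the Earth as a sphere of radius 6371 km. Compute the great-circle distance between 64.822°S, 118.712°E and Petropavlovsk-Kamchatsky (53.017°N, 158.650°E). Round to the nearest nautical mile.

Δλ = 158.650 − 118.712 = 39.938°.
Δφ = 53.017 − -64.822 = 117.839°.
a = sin²(Δφ/2) + cos φ₁ · cos φ₂ · sin²(Δλ/2) = 0.763344.
c = 2·atan2(√a, √(1−a)) = 2.12549 rad → d = 6371·c ≈ 13541.53 km ≈ 7311.84 nmi.

7312 nmi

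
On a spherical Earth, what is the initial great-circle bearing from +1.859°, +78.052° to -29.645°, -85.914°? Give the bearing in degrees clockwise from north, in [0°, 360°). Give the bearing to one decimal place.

207.2°

Δλ = -85.914 − 78.052 = -163.966°.
θ = atan2( sin Δλ · cos φ₂ , cos φ₁ · sin φ₂ − sin φ₁ · cos φ₂ · cos Δλ )
  = atan2(-0.24005, -0.46727) = -152.809° → normalised to [0°, 360°): 207.191°.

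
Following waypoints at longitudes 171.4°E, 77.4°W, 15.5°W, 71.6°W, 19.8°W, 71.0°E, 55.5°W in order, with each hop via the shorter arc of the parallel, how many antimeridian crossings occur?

Leg 1: +171.4° → -77.4°, shortest Δλ = 111.2° (east) — crosses 180°.
Leg 2: -77.4° → -15.5°, shortest Δλ = 61.9° (east) — does not cross 180°.
Leg 3: -15.5° → -71.6°, shortest Δλ = -56.1° (west) — does not cross 180°.
Leg 4: -71.6° → -19.8°, shortest Δλ = 51.8° (east) — does not cross 180°.
Leg 5: -19.8° → +71.0°, shortest Δλ = 90.8° (east) — does not cross 180°.
Leg 6: +71.0° → -55.5°, shortest Δλ = -126.5° (west) — does not cross 180°.
Total crossings: 1.

1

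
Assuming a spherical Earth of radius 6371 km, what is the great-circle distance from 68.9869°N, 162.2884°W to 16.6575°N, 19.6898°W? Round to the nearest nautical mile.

5422 nmi

Δλ = -19.6898 − -162.2884 = 142.5986°.
Δφ = 16.6575 − 68.9869 = -52.3294°.
a = sin²(Δφ/2) + cos φ₁ · cos φ₂ · sin²(Δλ/2) = 0.502658.
c = 2·atan2(√a, √(1−a)) = 1.57611 rad → d = 6371·c ≈ 10041.41 km ≈ 5421.93 nmi.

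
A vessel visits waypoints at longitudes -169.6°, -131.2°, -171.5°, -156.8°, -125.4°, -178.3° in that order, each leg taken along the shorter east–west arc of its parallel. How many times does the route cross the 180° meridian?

0

Leg 1: -169.6° → -131.2°, shortest Δλ = 38.4° (east) — does not cross 180°.
Leg 2: -131.2° → -171.5°, shortest Δλ = -40.3° (west) — does not cross 180°.
Leg 3: -171.5° → -156.8°, shortest Δλ = 14.7° (east) — does not cross 180°.
Leg 4: -156.8° → -125.4°, shortest Δλ = 31.4° (east) — does not cross 180°.
Leg 5: -125.4° → -178.3°, shortest Δλ = -52.9° (west) — does not cross 180°.
Total crossings: 0.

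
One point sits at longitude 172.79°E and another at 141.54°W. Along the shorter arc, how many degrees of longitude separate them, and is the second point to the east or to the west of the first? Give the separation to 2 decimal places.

Raw difference: -141.54 − 172.79 = -314.33°.
Normalise into (−180°, 180°]: -314.33° + 360° = 45.67°.
Positive ⇒ the second point lies to the east; separation 45.67°.

45.67° east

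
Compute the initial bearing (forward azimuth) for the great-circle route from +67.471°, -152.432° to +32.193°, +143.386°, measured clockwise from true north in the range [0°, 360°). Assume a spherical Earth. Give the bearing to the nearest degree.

Δλ = 143.386 − -152.432 = 295.818°; wrapped into (−180°, 180°]: -64.182°.
θ = atan2( sin Δλ · cos φ₂ , cos φ₁ · sin φ₂ − sin φ₁ · cos φ₂ · cos Δλ )
  = atan2(-0.76179, -0.13630) = -100.144° → normalised to [0°, 360°): 259.856°.

260°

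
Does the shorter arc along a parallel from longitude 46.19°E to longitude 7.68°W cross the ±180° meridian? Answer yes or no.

No

Signed shortest Δλ = ((-7.68 − 46.19 + 180) mod 360) − 180 = -53.87°.
Going west by 53.87° from +46.19° reaches -7.68° without touching 180°.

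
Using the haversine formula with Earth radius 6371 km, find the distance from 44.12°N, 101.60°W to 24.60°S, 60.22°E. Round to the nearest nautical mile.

Δλ = 60.22 − -101.60 = 161.82°.
Δφ = -24.60 − 44.12 = -68.72°.
a = sin²(Δφ/2) + cos φ₁ · cos φ₂ · sin²(Δλ/2) = 0.954971.
c = 2·atan2(√a, √(1−a)) = 2.71394 rad → d = 6371·c ≈ 17290.51 km ≈ 9336.13 nmi.

9336 nmi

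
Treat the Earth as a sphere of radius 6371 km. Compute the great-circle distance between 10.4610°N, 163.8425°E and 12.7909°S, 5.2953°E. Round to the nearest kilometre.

17665 km

Δλ = 5.2953 − 163.8425 = -158.5472°.
Δφ = -12.7909 − 10.4610 = -23.2519°.
a = sin²(Δφ/2) + cos φ₁ · cos φ₂ · sin²(Δλ/2) = 0.966367.
c = 2·atan2(√a, √(1−a)) = 2.77272 rad → d = 6371·c ≈ 17665.00 km.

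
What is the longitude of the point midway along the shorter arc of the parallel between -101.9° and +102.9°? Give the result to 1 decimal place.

-179.5°

Signed shortest Δλ from -101.9° to +102.9° is -155.2°.
Midpoint longitude = -101.9° + (-155.2°)/2 = -101.9° − 77.6° = -179.5°.
(The naïve average (-101.9 + +102.9)/2 = 0.5° is on the wrong side of the globe.)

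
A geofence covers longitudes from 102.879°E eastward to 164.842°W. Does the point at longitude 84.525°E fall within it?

Band width going east from +102.879° to -164.842°: ((-164.842 − 102.879) mod 360) = 92.279°.
Offset of +84.525° east of the west edge: ((84.525 − 102.879) mod 360) = 341.646°.
341.646° > 92.279° ⇒ outside.

No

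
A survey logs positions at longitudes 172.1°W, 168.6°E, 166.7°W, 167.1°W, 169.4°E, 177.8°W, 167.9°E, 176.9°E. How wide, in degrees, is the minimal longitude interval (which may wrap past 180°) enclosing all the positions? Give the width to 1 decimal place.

Sort the longitudes: -177.8°, -172.1°, -167.1°, -166.7°, +167.9°, +168.6°, +169.4°, +176.9°.
Eastward gaps between consecutive values (wrapping around): 5.7°, 5.0°, 0.4°, 334.6°, 0.7°, 0.8°, 7.5°, 5.3°.
Largest gap = 334.6° ⇒ minimal covering band is its complement: 360° − 334.6° = 25.4°.
Band runs from +167.9° eastward to -166.7°, crossing the antimeridian.

25.4°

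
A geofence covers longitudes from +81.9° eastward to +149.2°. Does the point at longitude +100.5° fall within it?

Yes

Band width going east from +81.9° to +149.2°: ((149.2 − 81.9) mod 360) = 67.3°.
Offset of +100.5° east of the west edge: ((100.5 − 81.9) mod 360) = 18.6°.
18.6° ≤ 67.3° ⇒ inside.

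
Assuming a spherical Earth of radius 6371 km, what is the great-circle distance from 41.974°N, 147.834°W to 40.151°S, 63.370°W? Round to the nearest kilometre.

12466 km

Δλ = -63.370 − -147.834 = 84.464°.
Δφ = -40.151 − 41.974 = -82.125°.
a = sin²(Δφ/2) + cos φ₁ · cos φ₂ · sin²(Δλ/2) = 0.688210.
c = 2·atan2(√a, √(1−a)) = 1.95673 rad → d = 6371·c ≈ 12466.30 km.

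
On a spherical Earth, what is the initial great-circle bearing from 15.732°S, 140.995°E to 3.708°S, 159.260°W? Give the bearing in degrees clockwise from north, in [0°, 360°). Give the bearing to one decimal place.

85.1°

Δλ = -159.260 − 140.995 = -300.255°; wrapped into (−180°, 180°]: 59.745°.
θ = atan2( sin Δλ · cos φ₂ , cos φ₁ · sin φ₂ − sin φ₁ · cos φ₂ · cos Δλ )
  = atan2(0.86198, 0.07408) = 85.088° → normalised to [0°, 360°): 85.088°.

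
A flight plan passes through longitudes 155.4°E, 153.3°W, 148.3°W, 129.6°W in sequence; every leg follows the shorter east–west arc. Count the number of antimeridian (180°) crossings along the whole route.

1

Leg 1: +155.4° → -153.3°, shortest Δλ = 51.3° (east) — crosses 180°.
Leg 2: -153.3° → -148.3°, shortest Δλ = 5.0° (east) — does not cross 180°.
Leg 3: -148.3° → -129.6°, shortest Δλ = 18.7° (east) — does not cross 180°.
Total crossings: 1.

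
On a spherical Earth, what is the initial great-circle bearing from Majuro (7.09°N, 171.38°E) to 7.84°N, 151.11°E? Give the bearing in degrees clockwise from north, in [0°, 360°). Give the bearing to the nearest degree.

273°

Δλ = 151.11 − 171.38 = -20.27°.
θ = atan2( sin Δλ · cos φ₂ , cos φ₁ · sin φ₂ − sin φ₁ · cos φ₂ · cos Δλ )
  = atan2(-0.34321, 0.02066) = -86.555° → normalised to [0°, 360°): 273.445°.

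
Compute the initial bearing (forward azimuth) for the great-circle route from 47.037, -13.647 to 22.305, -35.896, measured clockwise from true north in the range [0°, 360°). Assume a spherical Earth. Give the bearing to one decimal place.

223.6°

Δλ = -35.896 − -13.647 = -22.249°.
θ = atan2( sin Δλ · cos φ₂ , cos φ₁ · sin φ₂ − sin φ₁ · cos φ₂ · cos Δλ )
  = atan2(-0.35030, -0.36797) = -136.409° → normalised to [0°, 360°): 223.591°.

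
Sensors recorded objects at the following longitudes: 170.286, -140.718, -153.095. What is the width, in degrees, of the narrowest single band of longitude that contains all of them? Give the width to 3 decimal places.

48.996°

Sort the longitudes: -153.095°, -140.718°, +170.286°.
Eastward gaps between consecutive values (wrapping around): 12.377°, 311.004°, 36.619°.
Largest gap = 311.004° ⇒ minimal covering band is its complement: 360° − 311.004° = 48.996°.
Band runs from +170.286° eastward to -140.718°, crossing the antimeridian.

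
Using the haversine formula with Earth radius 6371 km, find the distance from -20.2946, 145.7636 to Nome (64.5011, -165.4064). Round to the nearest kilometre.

10309 km

Δλ = -165.4064 − 145.7636 = -311.1700°; wrapped into (−180°, 180°]: 48.8300°.
Δφ = 64.5011 − -20.2946 = 84.7957°.
a = sin²(Δφ/2) + cos φ₁ · cos φ₂ · sin²(Δλ/2) = 0.523631.
c = 2·atan2(√a, √(1−a)) = 1.61808 rad → d = 6371·c ≈ 10308.77 km.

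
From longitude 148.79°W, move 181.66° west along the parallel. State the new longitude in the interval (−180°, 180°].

Start at -148.79°; shift −181.66° → -330.45°.
-330.45° lies outside (−180°, 180°]; add 360° → +29.55°.

29.55°E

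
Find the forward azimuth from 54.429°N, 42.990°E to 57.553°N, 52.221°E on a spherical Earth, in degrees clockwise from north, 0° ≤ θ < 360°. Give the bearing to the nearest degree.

55°

Δλ = 52.221 − 42.990 = 9.231°.
θ = atan2( sin Δλ · cos φ₂ , cos φ₁ · sin φ₂ − sin φ₁ · cos φ₂ · cos Δλ )
  = atan2(0.08607, 0.06015) = 55.052° → normalised to [0°, 360°): 55.052°.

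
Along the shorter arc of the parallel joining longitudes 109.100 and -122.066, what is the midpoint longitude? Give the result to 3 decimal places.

Signed shortest Δλ from +109.100° to -122.066° is +128.834°.
Midpoint longitude = +109.100° + (+128.834°)/2 = +109.100° + 64.417° = +173.517°.
(The naïve average (+109.100 + -122.066)/2 = -6.483° is on the wrong side of the globe.)

+173.517°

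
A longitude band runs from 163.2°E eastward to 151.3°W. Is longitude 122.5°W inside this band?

No

Band width going east from +163.2° to -151.3°: ((-151.3 − 163.2) mod 360) = 45.5°.
Offset of -122.5° east of the west edge: ((-122.5 − 163.2) mod 360) = 74.3°.
74.3° > 45.5° ⇒ outside.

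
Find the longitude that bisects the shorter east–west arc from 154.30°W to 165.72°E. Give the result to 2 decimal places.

174.29°W

Signed shortest Δλ from -154.30° to +165.72° is -39.98°.
Midpoint longitude = -154.30° + (-39.98°)/2 = -154.30° − 19.99° = -174.29°.
(The naïve average (-154.30 + +165.72)/2 = 5.71° is on the wrong side of the globe.)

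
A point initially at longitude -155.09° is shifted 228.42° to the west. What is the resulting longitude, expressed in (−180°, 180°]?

-23.51°

Start at -155.09°; shift −228.42° → -383.51°.
-383.51° lies outside (−180°, 180°]; add 360° → -23.51°.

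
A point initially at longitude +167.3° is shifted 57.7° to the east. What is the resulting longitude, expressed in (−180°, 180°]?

Start at +167.3°; shift +57.7° → +225.0°.
+225.0° lies outside (−180°, 180°]; subtract 360° → -135.0°.

-135.0°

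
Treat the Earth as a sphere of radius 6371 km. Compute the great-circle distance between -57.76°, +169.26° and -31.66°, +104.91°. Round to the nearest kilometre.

Δλ = 104.91 − 169.26 = -64.35°.
Δφ = -31.66 − -57.76 = 26.10°.
a = sin²(Δφ/2) + cos φ₁ · cos φ₂ · sin²(Δλ/2) = 0.179745.
c = 2·atan2(√a, √(1−a)) = 0.87564 rad → d = 6371·c ≈ 5578.67 km.

5579 km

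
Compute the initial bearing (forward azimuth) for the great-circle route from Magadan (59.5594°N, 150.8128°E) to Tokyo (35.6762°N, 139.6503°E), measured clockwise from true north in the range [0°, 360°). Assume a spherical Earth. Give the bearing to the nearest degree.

Δλ = 139.6503 − 150.8128 = -11.1625°.
θ = atan2( sin Δλ · cos φ₂ , cos φ₁ · sin φ₂ − sin φ₁ · cos φ₂ · cos Δλ )
  = atan2(-0.15726, -0.39162) = -158.122° → normalised to [0°, 360°): 201.878°.

202°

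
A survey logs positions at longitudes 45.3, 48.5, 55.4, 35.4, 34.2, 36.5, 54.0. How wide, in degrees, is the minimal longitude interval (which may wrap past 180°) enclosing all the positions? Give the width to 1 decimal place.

21.2°

Sort the longitudes: +34.2°, +35.4°, +36.5°, +45.3°, +48.5°, +54.0°, +55.4°.
Eastward gaps between consecutive values (wrapping around): 1.2°, 1.1°, 8.8°, 3.2°, 5.5°, 1.4°, 338.8°.
Largest gap = 338.8° ⇒ minimal covering band is its complement: 360° − 338.8° = 21.2°.
Band runs from +34.2° eastward to +55.4°.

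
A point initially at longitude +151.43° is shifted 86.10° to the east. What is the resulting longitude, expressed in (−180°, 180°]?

-122.47°

Start at +151.43°; shift +86.10° → +237.53°.
+237.53° lies outside (−180°, 180°]; subtract 360° → -122.47°.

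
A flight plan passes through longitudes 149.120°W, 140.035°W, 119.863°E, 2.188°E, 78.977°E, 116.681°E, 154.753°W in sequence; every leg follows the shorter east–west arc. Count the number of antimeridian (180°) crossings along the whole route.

Leg 1: -149.120° → -140.035°, shortest Δλ = 9.085° (east) — does not cross 180°.
Leg 2: -140.035° → +119.863°, shortest Δλ = -100.102° (west) — crosses 180°.
Leg 3: +119.863° → +2.188°, shortest Δλ = -117.675° (west) — does not cross 180°.
Leg 4: +2.188° → +78.977°, shortest Δλ = 76.789° (east) — does not cross 180°.
Leg 5: +78.977° → +116.681°, shortest Δλ = 37.704° (east) — does not cross 180°.
Leg 6: +116.681° → -154.753°, shortest Δλ = 88.566° (east) — crosses 180°.
Total crossings: 2.

2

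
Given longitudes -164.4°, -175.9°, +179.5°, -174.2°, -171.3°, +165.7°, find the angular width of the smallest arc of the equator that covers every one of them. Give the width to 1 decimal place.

Sort the longitudes: -175.9°, -174.2°, -171.3°, -164.4°, +165.7°, +179.5°.
Eastward gaps between consecutive values (wrapping around): 1.7°, 2.9°, 6.9°, 330.1°, 13.8°, 4.6°.
Largest gap = 330.1° ⇒ minimal covering band is its complement: 360° − 330.1° = 29.9°.
Band runs from +165.7° eastward to -164.4°, crossing the antimeridian.

29.9°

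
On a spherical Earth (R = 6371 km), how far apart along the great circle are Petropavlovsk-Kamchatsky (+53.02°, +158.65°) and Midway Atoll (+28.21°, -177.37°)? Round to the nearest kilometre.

Δλ = -177.37 − 158.65 = -336.02°; wrapped into (−180°, 180°]: 23.98°.
Δφ = 28.21 − 53.02 = -24.81°.
a = sin²(Δφ/2) + cos φ₁ · cos φ₂ · sin²(Δλ/2) = 0.069024.
c = 2·atan2(√a, √(1−a)) = 0.53169 rad → d = 6371·c ≈ 3387.40 km.

3387 km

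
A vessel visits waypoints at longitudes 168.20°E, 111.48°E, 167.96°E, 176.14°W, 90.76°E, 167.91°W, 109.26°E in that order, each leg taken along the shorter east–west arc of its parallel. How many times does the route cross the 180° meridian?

4

Leg 1: +168.20° → +111.48°, shortest Δλ = -56.72° (west) — does not cross 180°.
Leg 2: +111.48° → +167.96°, shortest Δλ = 56.48° (east) — does not cross 180°.
Leg 3: +167.96° → -176.14°, shortest Δλ = 15.9° (east) — crosses 180°.
Leg 4: -176.14° → +90.76°, shortest Δλ = -93.1° (west) — crosses 180°.
Leg 5: +90.76° → -167.91°, shortest Δλ = 101.33° (east) — crosses 180°.
Leg 6: -167.91° → +109.26°, shortest Δλ = -82.83° (west) — crosses 180°.
Total crossings: 4.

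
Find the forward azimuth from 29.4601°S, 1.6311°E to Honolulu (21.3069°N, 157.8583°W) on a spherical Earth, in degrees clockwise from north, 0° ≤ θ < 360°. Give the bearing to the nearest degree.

Δλ = -157.8583 − 1.6311 = -159.4894°.
θ = atan2( sin Δλ · cos φ₂ , cos φ₁ · sin φ₂ − sin φ₁ · cos φ₂ · cos Δλ )
  = atan2(-0.32643, -0.11277) = -109.059° → normalised to [0°, 360°): 250.941°.

251°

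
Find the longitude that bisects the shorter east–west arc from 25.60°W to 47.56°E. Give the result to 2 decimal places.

Signed shortest Δλ from -25.60° to +47.56° is +73.16°.
Midpoint longitude = -25.60° + (+73.16°)/2 = -25.60° + 36.58° = +10.98°.

10.98°E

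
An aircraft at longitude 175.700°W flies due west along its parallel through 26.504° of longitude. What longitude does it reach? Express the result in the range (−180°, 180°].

Start at -175.700°; shift −26.504° → -202.204°.
-202.204° lies outside (−180°, 180°]; add 360° → +157.796°.

157.796°E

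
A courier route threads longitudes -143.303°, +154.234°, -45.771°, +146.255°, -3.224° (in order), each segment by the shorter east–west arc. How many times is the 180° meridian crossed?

3

Leg 1: -143.303° → +154.234°, shortest Δλ = -62.463° (west) — crosses 180°.
Leg 2: +154.234° → -45.771°, shortest Δλ = 159.995° (east) — crosses 180°.
Leg 3: -45.771° → +146.255°, shortest Δλ = -167.974° (west) — crosses 180°.
Leg 4: +146.255° → -3.224°, shortest Δλ = -149.479° (west) — does not cross 180°.
Total crossings: 3.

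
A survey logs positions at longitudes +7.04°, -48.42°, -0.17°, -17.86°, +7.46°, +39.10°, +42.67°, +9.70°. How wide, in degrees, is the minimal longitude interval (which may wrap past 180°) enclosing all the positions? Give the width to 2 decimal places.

Sort the longitudes: -48.42°, -17.86°, -0.17°, +7.04°, +7.46°, +9.70°, +39.10°, +42.67°.
Eastward gaps between consecutive values (wrapping around): 30.56°, 17.69°, 7.21°, 0.42°, 2.24°, 29.40°, 3.57°, 268.91°.
Largest gap = 268.91° ⇒ minimal covering band is its complement: 360° − 268.91° = 91.09°.
Band runs from -48.42° eastward to +42.67°.

91.09°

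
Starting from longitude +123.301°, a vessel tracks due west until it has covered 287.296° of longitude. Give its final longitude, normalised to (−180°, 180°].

Start at +123.301°; shift −287.296° → -163.995°.
-163.995° already lies in (−180°, 180°].

-163.995°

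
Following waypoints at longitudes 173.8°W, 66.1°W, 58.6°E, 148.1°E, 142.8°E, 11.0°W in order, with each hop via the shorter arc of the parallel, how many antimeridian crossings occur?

Leg 1: -173.8° → -66.1°, shortest Δλ = 107.7° (east) — does not cross 180°.
Leg 2: -66.1° → +58.6°, shortest Δλ = 124.7° (east) — does not cross 180°.
Leg 3: +58.6° → +148.1°, shortest Δλ = 89.5° (east) — does not cross 180°.
Leg 4: +148.1° → +142.8°, shortest Δλ = -5.3° (west) — does not cross 180°.
Leg 5: +142.8° → -11.0°, shortest Δλ = -153.8° (west) — does not cross 180°.
Total crossings: 0.

0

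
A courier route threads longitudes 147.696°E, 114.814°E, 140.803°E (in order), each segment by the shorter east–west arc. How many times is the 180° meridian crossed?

0

Leg 1: +147.696° → +114.814°, shortest Δλ = -32.882° (west) — does not cross 180°.
Leg 2: +114.814° → +140.803°, shortest Δλ = 25.989° (east) — does not cross 180°.
Total crossings: 0.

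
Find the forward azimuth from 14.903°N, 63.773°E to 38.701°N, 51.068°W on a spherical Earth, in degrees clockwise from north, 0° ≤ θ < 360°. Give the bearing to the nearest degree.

Δλ = -51.068 − 63.773 = -114.841°.
θ = atan2( sin Δλ · cos φ₂ , cos φ₁ · sin φ₂ − sin φ₁ · cos φ₂ · cos Δλ )
  = atan2(-0.70821, 0.68854) = -45.807° → normalised to [0°, 360°): 314.193°.

314°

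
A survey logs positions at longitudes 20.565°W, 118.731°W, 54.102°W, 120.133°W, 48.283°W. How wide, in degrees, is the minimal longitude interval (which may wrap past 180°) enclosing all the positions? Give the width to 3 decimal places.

99.568°

Sort the longitudes: -120.133°, -118.731°, -54.102°, -48.283°, -20.565°.
Eastward gaps between consecutive values (wrapping around): 1.402°, 64.629°, 5.819°, 27.718°, 260.432°.
Largest gap = 260.432° ⇒ minimal covering band is its complement: 360° − 260.432° = 99.568°.
Band runs from -120.133° eastward to -20.565°.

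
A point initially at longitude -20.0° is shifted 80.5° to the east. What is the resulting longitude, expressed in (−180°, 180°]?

Start at -20.0°; shift +80.5° → +60.5°.
+60.5° already lies in (−180°, 180°].

+60.5°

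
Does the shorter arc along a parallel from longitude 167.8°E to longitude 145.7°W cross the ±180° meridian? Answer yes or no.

Naïve |-145.7 − 167.8| = 313.5° > 180°, so the shorter arc goes the other way round — across 180°.
Signed shortest Δλ = ((-145.7 − 167.8 + 180) mod 360) − 180 = 46.5°.
Going east by 46.5° from +167.8° passes through 180° before reaching -145.7°.

Yes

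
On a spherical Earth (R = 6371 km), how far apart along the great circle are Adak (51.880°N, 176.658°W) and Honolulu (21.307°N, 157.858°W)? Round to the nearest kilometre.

3766 km

Δλ = -157.858 − -176.658 = 18.800°.
Δφ = 21.307 − 51.880 = -30.573°.
a = sin²(Δφ/2) + cos φ₁ · cos φ₂ · sin²(Δλ/2) = 0.084851.
c = 2·atan2(√a, √(1−a)) = 0.59115 rad → d = 6371·c ≈ 3766.23 km.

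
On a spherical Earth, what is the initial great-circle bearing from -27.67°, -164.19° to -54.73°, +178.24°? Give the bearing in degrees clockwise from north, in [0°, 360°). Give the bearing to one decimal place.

Δλ = 178.24 − -164.19 = 342.43°; wrapped into (−180°, 180°]: -17.57°.
θ = atan2( sin Δλ · cos φ₂ , cos φ₁ · sin φ₂ − sin φ₁ · cos φ₂ · cos Δλ )
  = atan2(-0.17431, -0.46743) = -159.549° → normalised to [0°, 360°): 200.451°.

200.5°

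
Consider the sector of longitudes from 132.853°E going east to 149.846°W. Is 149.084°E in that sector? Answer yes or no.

Band width going east from +132.853° to -149.846°: ((-149.846 − 132.853) mod 360) = 77.301°.
Offset of +149.084° east of the west edge: ((149.084 − 132.853) mod 360) = 16.231°.
16.231° ≤ 77.301° ⇒ inside.

Yes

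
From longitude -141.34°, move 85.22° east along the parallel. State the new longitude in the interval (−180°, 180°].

-56.12°

Start at -141.34°; shift +85.22° → -56.12°.
-56.12° already lies in (−180°, 180°].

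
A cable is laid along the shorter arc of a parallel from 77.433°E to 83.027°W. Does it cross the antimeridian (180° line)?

No

Signed shortest Δλ = ((-83.027 − 77.433 + 180) mod 360) − 180 = -160.46°.
Going west by 160.46° from +77.433° reaches -83.027° without touching 180°.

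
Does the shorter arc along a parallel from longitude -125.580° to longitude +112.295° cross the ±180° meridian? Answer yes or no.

Yes

Naïve |112.295 − -125.580| = 237.875° > 180°, so the shorter arc goes the other way round — across 180°.
Signed shortest Δλ = ((112.295 − -125.580 + 180) mod 360) − 180 = -122.125°.
Going west by 122.125° from -125.580° passes through 180° before reaching +112.295°.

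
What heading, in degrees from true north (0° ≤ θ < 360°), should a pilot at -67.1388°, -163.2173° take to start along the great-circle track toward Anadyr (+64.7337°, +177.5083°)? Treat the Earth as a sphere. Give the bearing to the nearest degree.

Δλ = 177.5083 − -163.2173 = 340.7256°; wrapped into (−180°, 180°]: -19.2744°.
θ = atan2( sin Δλ · cos φ₂ , cos φ₁ · sin φ₂ − sin φ₁ · cos φ₂ · cos Δλ )
  = atan2(-0.14089, 0.72259) = -11.033° → normalised to [0°, 360°): 348.967°.

349°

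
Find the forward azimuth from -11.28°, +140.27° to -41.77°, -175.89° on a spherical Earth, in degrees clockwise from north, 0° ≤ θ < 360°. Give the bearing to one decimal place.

136.7°

Δλ = -175.89 − 140.27 = -316.16°; wrapped into (−180°, 180°]: 43.84°.
θ = atan2( sin Δλ · cos φ₂ , cos φ₁ · sin φ₂ − sin φ₁ · cos φ₂ · cos Δλ )
  = atan2(0.51659, -0.54805) = 136.692° → normalised to [0°, 360°): 136.692°.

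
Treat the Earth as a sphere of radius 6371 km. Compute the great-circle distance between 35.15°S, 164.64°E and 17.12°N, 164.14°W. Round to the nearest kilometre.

Δλ = -164.14 − 164.64 = -328.78°; wrapped into (−180°, 180°]: 31.22°.
Δφ = 17.12 − -35.15 = 52.27°.
a = sin²(Δφ/2) + cos φ₁ · cos φ₂ · sin²(Δλ/2) = 0.250611.
c = 2·atan2(√a, √(1−a)) = 1.04861 rad → d = 6371·c ≈ 6680.67 km.

6681 km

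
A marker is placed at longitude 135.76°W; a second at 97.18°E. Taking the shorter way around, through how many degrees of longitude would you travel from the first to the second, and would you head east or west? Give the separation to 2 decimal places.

Raw difference: 97.18 − -135.76 = 232.94°.
Normalise into (−180°, 180°]: 232.94° − 360° = -127.06°.
Negative ⇒ the second point lies to the west; separation 127.06°.

127.06° west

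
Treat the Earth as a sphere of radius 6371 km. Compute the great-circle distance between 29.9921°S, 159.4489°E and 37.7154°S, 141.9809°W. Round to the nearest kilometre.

Δλ = -141.9809 − 159.4489 = -301.4298°; wrapped into (−180°, 180°]: 58.5702°.
Δφ = -37.7154 − -29.9921 = -7.7233°.
a = sin²(Δφ/2) + cos φ₁ · cos φ₂ · sin²(Δλ/2) = 0.168469.
c = 2·atan2(√a, √(1−a)) = 0.84590 rad → d = 6371·c ≈ 5389.20 km.

5389 km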